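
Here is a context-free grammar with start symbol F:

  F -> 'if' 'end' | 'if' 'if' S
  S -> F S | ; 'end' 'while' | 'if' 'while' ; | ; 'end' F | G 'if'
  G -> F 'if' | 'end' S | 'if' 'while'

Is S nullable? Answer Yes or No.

No

No nonterminal in this grammar is nullable.
No production of S has an RHS whose symbols are all nullable, so S is not nullable.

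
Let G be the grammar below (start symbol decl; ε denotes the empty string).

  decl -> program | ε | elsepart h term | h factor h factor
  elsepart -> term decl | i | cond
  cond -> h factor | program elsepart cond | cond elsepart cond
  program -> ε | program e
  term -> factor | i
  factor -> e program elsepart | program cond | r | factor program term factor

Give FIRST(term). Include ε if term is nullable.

{ e, h, i, r }

From term -> factor: add FIRST(factor) = { e, h, i, r }.
term -> i contributes {i}.
Union: FIRST(term) = { e, h, i, r }.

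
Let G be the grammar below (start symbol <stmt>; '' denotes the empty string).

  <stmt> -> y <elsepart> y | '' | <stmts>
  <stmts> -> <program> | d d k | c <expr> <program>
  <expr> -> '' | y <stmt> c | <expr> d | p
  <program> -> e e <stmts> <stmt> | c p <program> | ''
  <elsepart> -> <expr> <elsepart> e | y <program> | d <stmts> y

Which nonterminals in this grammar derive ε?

{ <expr>, <program>, <stmt>, <stmts> }

Directly nullable (have an ''-production): <stmt>, <expr>, <program>.
<stmts> -> <program> with every symbol nullable, so <stmts> is nullable.
No other nonterminal has a production whose RHS symbols are all nullable.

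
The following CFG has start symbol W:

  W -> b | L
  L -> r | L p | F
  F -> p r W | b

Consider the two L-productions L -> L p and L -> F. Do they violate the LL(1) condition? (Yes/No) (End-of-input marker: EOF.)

FIRST(L p) = { b, p, r } and FIRST(F) = { b, p }.
Both contain b, so the two alternatives are not disjoint — LL(1) conflict.

Yes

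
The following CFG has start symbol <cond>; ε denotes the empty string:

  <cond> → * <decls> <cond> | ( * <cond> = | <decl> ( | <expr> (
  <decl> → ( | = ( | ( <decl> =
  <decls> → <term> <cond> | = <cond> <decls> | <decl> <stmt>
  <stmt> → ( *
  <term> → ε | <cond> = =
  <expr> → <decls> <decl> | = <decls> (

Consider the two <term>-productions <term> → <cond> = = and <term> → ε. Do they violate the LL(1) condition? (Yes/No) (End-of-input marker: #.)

Yes

FIRST(<cond> = =) = { (, *, = } and FIRST(ε) = { ε }.
The second alternative is nullable and FOLLOW(<term>) = { (, *, = } shares ( with FIRST of the first — conflict.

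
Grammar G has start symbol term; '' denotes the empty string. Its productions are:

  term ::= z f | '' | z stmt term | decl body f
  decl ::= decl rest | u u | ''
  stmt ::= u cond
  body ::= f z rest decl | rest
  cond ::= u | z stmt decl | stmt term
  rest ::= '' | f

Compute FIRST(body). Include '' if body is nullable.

body ::= f z rest decl contributes {f}.
From body ::= rest: add FIRST(rest) = { f, '' } (including '' since rest is nullable).
Union: FIRST(body) = { f, '' }.

{ f, '' }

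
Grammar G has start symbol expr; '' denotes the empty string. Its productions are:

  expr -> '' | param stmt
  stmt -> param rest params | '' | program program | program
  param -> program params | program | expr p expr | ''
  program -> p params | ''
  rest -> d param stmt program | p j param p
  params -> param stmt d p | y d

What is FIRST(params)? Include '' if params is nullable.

From params -> param stmt d p: param, stmt nullable, take FIRST(param) ∪ FIRST(stmt) ∪ {d} = { d, p, y }.
params -> y d contributes {y}.
Union: FIRST(params) = { d, p, y }.

{ d, p, y }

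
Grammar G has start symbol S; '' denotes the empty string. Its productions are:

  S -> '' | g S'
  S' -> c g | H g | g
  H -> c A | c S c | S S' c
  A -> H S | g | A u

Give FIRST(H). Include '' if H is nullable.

{ c, g }

H -> c A contributes {c}.
H -> c S c contributes {c}.
From H -> S S' c: S nullable, take FIRST(S) ∪ FIRST(S') = { c, g }.
Union: FIRST(H) = { c, g }.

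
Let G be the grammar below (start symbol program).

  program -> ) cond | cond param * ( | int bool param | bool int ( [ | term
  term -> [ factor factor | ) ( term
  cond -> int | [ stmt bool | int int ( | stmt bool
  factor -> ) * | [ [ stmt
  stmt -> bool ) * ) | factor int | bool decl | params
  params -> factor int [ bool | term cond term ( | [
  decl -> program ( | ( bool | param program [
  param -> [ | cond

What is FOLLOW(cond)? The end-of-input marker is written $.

In program -> ) cond: cond is at the end, add FOLLOW(program) = { $, (, [ }.
In program -> cond param * (: add FIRST(param * () = { ), [, bool, int }.
In params -> term cond term (: add FIRST(term () = { ), [ }.
In param -> cond: cond is at the end, add FOLLOW(param) = { $, (, ), *, [, bool, int }.
Union: FOLLOW(cond) = { $, (, ), *, [, bool, int }.

{ $, (, ), *, [, bool, int }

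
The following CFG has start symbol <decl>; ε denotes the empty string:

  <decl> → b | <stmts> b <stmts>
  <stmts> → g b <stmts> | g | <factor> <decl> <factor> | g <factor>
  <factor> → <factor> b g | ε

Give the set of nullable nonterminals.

{ <factor> }

Directly nullable (have an ε-production): <factor>.
No other nonterminal has a production whose RHS symbols are all nullable.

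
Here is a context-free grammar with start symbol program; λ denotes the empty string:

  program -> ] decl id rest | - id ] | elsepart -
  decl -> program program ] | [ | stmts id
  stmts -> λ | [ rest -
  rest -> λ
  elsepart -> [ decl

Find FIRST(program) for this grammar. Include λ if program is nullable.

{ -, [, ] }

program -> ] decl id rest contributes {]}.
program -> - id ] contributes {-}.
From program -> elsepart -: add FIRST(elsepart) = { [ }.
Union: FIRST(program) = { -, [, ] }.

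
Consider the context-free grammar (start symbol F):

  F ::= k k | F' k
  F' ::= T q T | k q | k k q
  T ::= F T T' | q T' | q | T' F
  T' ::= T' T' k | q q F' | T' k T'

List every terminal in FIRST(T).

From T ::= F T T': add FIRST(F) = { k, q }.
T ::= q T' contributes {q}.
T ::= q contributes {q}.
From T ::= T' F: add FIRST(T') = { q }.
Union: FIRST(T) = { k, q }.

{ k, q }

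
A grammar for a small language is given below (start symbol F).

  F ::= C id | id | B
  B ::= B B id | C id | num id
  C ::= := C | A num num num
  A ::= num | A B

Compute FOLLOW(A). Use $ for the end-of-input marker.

{ :=, num }

In C ::= A num num num: add FIRST(num num num) = { num }.
In A ::= A B: add FIRST(B) = { :=, num }.
Union: FOLLOW(A) = { :=, num }.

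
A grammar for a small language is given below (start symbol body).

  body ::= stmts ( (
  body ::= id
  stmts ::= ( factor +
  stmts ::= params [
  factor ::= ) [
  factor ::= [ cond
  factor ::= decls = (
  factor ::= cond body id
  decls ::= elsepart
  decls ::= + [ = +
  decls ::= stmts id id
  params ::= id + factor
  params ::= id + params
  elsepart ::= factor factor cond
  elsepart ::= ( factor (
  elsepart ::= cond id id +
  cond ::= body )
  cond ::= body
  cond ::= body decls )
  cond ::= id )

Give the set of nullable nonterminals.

No nonterminal has an empty production or an RHS whose symbols are all nullable.

{ } (none)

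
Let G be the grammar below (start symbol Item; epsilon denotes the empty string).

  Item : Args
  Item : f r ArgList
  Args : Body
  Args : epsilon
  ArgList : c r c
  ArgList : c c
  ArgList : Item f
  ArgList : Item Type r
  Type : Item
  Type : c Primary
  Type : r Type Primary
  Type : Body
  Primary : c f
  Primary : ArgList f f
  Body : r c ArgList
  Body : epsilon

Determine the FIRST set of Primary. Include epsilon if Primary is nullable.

{ c, f, r }

Primary : c f contributes {c}.
From Primary : ArgList f f: add FIRST(ArgList) = { c, f, r }.
Union: FIRST(Primary) = { c, f, r }.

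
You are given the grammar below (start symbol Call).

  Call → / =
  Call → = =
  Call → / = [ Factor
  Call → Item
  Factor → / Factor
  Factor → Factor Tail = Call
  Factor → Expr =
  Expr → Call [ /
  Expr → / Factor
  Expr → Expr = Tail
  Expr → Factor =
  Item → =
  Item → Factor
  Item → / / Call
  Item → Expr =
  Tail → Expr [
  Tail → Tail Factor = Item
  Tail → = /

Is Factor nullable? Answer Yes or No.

No

No nonterminal in this grammar is nullable.
No production of Factor has an RHS whose symbols are all nullable, so Factor is not nullable.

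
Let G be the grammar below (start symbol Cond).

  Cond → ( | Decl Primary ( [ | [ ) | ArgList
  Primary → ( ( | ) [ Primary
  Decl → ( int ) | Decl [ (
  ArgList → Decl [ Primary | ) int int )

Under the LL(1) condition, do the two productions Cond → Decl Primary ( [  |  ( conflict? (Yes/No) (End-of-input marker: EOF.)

Yes

FIRST(Decl Primary ( [) = { ( } and FIRST(() = { ( }.
Both contain (, so the two alternatives are not disjoint — LL(1) conflict.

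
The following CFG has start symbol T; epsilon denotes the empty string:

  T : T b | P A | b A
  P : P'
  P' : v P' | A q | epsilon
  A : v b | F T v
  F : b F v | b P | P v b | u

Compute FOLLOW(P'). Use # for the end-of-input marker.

In P : P': P' is at the end, add FOLLOW(P) = { b, u, v }.
In P' : v P': P' is at the end, add FOLLOW(P') = { b, u, v }.
Union: FOLLOW(P') = { b, u, v }.

{ b, u, v }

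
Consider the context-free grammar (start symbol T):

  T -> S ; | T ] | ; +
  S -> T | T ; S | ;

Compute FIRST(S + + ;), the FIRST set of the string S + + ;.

Add FIRST(S) = { ; }; S is not nullable, stop.

{ ; }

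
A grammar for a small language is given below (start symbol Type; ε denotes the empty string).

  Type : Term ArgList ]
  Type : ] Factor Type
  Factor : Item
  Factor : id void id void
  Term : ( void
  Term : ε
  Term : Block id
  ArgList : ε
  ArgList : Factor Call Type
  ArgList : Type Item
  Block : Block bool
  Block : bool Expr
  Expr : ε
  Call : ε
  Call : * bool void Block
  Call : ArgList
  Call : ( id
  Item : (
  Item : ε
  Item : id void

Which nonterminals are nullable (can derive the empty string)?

Directly nullable (have an ε-production): Term, ArgList, Expr, Call, Item.
Factor : Item with every symbol nullable, so Factor is nullable.
No other nonterminal has a production whose RHS symbols are all nullable.

{ ArgList, Call, Expr, Factor, Item, Term }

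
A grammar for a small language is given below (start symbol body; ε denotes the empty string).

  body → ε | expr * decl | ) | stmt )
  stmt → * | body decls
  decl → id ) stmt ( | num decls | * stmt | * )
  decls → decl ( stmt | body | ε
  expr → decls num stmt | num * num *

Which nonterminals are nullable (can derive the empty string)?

{ body, decls, stmt }

Directly nullable (have an ε-production): body, decls.
stmt → body decls with every symbol nullable, so stmt is nullable.
No other nonterminal has a production whose RHS symbols are all nullable.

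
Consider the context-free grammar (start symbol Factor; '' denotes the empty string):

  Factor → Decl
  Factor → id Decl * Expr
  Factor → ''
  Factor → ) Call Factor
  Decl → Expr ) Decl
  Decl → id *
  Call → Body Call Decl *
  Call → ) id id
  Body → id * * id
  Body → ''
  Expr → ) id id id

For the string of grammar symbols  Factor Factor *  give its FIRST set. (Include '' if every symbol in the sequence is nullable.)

Add FIRST(Factor)\{''} = { ), id }; Factor is nullable, continue.
Add FIRST(Factor)\{''} = { ), id }; Factor is nullable, continue.
* is a terminal; add {*} and stop.

{ ), *, id }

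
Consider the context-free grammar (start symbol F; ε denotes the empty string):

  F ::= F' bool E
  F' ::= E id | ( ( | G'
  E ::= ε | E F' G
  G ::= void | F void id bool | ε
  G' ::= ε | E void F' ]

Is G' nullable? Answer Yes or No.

G' has an ε-production, so G' ⇒ ε.

Yes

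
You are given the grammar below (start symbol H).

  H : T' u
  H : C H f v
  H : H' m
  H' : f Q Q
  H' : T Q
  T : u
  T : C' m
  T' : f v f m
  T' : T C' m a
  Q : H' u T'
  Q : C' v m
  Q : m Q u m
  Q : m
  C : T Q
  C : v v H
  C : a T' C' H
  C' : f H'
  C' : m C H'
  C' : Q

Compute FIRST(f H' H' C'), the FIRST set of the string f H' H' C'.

{ f }

f is a terminal; add {f} and stop.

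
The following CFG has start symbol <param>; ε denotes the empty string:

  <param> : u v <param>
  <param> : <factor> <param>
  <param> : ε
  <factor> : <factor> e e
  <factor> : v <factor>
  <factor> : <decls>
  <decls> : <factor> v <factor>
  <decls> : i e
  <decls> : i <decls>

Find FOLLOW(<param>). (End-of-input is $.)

<param> is the start symbol, so $ ∈ FOLLOW(<param>).
In <param> : u v <param>: <param> is at the end, add FOLLOW(<param>) = { $ }.
In <param> : <factor> <param>: <param> is at the end, add FOLLOW(<param>) = { $ }.
Union: FOLLOW(<param>) = { $ }.

{ $ }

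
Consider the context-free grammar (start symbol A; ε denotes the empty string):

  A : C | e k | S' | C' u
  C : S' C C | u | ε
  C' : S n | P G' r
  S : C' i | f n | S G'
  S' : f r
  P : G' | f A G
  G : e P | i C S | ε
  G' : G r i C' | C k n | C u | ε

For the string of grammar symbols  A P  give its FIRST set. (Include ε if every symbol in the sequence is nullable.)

Add FIRST(A)\{ε} = { e, f, i, k, r, u }; A is nullable, continue.
Add FIRST(P)\{ε} = { e, f, i, k, r, u }; P is nullable, continue.
Every symbol is nullable, so include ε.

{ e, f, i, k, r, u, ε }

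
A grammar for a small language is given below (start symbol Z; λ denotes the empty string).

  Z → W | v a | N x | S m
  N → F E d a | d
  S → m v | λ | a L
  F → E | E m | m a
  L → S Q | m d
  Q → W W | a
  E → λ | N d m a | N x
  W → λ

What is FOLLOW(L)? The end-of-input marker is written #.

In S → a L: L is at the end, add FOLLOW(S) = { a, m }.
Union: FOLLOW(L) = { a, m }.

{ a, m }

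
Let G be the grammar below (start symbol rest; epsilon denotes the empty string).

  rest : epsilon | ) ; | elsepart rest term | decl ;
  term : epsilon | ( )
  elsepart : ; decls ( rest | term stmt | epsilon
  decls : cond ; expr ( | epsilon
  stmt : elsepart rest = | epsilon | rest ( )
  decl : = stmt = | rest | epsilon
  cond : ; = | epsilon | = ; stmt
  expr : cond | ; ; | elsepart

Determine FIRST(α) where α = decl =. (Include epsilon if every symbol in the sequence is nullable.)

Add FIRST(decl)\{epsilon} = { (, ), ;, = }; decl is nullable, continue.
= is a terminal; add {=} and stop.

{ (, ), ;, = }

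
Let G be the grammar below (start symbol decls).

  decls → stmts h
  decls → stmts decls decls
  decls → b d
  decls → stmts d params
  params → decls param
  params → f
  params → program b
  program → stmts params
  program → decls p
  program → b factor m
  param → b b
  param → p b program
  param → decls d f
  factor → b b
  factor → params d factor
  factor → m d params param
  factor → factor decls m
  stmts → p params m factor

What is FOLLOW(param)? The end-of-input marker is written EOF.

In params → decls param: param is at the end, add FOLLOW(params) = { EOF, b, d, f, h, m, p }.
In factor → m d params param: param is at the end, add FOLLOW(factor) = { b, d, f, h, m, p }.
Union: FOLLOW(param) = { EOF, b, d, f, h, m, p }.

{ EOF, b, d, f, h, m, p }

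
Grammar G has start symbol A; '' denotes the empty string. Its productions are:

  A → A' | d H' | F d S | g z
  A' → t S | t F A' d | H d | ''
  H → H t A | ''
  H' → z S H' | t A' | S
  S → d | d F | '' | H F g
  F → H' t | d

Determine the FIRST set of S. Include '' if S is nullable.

{ d, t, z, '' }

S → d contributes {d}.
S → d F contributes {d}.
S → '' contributes ''.
From S → H F g: H nullable, take FIRST(H) ∪ FIRST(F) = { d, t, z }.
Union: FIRST(S) = { d, t, z, '' }.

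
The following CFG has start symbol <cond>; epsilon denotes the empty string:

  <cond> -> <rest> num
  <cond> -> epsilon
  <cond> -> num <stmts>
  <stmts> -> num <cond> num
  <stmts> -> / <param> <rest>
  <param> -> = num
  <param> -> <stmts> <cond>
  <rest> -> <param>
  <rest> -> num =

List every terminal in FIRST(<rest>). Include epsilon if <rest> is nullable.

{ /, =, num }

From <rest> -> <param>: add FIRST(<param>) = { /, =, num }.
<rest> -> num = contributes {num}.
Union: FIRST(<rest>) = { /, =, num }.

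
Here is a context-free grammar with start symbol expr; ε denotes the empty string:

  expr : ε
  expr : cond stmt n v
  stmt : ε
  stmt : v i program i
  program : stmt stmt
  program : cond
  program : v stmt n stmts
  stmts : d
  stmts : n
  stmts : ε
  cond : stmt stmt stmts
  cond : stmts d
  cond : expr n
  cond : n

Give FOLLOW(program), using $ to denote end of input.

In stmt : v i program i: add FIRST(i) = { i }.
Union: FOLLOW(program) = { i }.

{ i }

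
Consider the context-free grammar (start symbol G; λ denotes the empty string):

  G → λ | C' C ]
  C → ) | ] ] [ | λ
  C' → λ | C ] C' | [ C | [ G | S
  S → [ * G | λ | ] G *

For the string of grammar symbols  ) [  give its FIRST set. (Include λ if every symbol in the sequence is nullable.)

{ ) }

) is a terminal; add {)} and stop.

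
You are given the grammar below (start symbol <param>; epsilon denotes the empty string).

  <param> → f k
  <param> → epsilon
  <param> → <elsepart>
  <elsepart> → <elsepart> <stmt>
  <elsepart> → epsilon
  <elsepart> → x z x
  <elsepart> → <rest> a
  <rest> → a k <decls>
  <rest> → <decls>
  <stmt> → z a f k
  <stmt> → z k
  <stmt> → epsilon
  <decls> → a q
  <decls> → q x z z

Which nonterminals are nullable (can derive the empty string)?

Directly nullable (have an epsilon-production): <param>, <elsepart>, <stmt>.
No other nonterminal has a production whose RHS symbols are all nullable.

{ <elsepart>, <param>, <stmt> }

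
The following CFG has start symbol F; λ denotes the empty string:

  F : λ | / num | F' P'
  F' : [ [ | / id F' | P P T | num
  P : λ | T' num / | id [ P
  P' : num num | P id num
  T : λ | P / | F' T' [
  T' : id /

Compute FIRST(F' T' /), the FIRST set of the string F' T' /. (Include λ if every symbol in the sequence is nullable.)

{ /, [, id, num }

Add FIRST(F')\{λ} = { /, [, id, num }; F' is nullable, continue.
Add FIRST(T') = { id }; T' is not nullable, stop.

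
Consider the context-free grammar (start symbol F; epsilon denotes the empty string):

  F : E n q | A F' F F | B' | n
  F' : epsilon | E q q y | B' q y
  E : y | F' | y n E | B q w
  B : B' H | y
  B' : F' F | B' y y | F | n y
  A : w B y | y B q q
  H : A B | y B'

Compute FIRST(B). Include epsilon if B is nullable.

{ n, q, w, y }

From B : B' H: add FIRST(B') = { n, q, w, y }.
B : y contributes {y}.
Union: FIRST(B) = { n, q, w, y }.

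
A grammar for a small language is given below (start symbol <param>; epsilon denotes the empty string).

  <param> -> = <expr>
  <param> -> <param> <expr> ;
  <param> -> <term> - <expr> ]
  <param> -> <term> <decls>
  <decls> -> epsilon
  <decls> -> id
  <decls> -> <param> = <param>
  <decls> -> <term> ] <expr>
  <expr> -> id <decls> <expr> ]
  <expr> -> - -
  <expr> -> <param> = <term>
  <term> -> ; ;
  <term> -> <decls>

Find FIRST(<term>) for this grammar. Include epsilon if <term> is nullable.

<term> -> ; ; contributes {;}.
From <term> -> <decls>: add FIRST(<decls>) = { -, ;, =, ], id, epsilon } (including epsilon since <decls> is nullable).
Union: FIRST(<term>) = { -, ;, =, ], id, epsilon }.

{ -, ;, =, ], id, epsilon }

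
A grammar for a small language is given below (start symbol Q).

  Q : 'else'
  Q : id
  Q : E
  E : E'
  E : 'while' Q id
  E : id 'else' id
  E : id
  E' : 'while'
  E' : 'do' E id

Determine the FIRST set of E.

From E : E': add FIRST(E') = { 'do', 'while' }.
E : 'while' Q id contributes {'while'}.
E : id 'else' id contributes {id}.
E : id contributes {id}.
Union: FIRST(E) = { 'do', 'while', id }.

{ 'do', 'while', id }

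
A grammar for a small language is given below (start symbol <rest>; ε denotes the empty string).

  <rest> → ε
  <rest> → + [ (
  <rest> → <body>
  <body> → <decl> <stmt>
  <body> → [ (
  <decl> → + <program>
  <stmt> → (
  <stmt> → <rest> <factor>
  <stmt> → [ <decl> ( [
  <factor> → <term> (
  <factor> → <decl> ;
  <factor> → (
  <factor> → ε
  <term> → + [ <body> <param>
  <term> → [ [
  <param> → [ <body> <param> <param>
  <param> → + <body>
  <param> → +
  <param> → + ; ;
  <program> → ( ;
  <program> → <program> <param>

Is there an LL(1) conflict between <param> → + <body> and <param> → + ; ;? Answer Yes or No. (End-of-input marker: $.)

FIRST(+ <body>) = { + } and FIRST(+ ; ;) = { + }.
Both contain +, so the two alternatives are not disjoint — LL(1) conflict.

Yes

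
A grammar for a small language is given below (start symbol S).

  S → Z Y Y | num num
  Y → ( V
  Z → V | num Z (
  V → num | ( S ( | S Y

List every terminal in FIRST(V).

V → num contributes {num}.
V → ( S ( contributes {(}.
From V → S Y: add FIRST(S) = { (, num }.
Union: FIRST(V) = { (, num }.

{ (, num }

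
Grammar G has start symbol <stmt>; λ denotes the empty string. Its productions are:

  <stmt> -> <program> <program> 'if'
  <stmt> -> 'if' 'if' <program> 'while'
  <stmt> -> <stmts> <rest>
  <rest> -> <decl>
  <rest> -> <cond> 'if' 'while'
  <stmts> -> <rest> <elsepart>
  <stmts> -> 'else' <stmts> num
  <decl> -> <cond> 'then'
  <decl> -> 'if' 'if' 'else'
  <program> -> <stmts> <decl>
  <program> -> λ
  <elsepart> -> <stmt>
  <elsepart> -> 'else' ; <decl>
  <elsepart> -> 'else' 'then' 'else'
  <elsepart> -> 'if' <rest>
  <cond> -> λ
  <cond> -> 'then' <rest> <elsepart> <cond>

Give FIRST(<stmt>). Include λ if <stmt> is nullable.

From <stmt> -> <program> <program> 'if': <program>, <program> nullable, take FIRST(<program>) ∪ FIRST(<program>) ∪ {'if'} = { 'else', 'if', 'then' }.
<stmt> -> 'if' 'if' <program> 'while' contributes {'if'}.
From <stmt> -> <stmts> <rest>: add FIRST(<stmts>) = { 'else', 'if', 'then' }.
Union: FIRST(<stmt>) = { 'else', 'if', 'then' }.

{ 'else', 'if', 'then' }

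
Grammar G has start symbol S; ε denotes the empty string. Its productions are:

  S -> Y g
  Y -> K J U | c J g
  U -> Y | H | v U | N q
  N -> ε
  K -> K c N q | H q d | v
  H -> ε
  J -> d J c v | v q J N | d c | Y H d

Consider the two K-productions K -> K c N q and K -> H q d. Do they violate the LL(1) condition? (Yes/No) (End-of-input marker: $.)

FIRST(K c N q) = { q, v } and FIRST(H q d) = { q }.
Both contain q, so the two alternatives are not disjoint — LL(1) conflict.

Yes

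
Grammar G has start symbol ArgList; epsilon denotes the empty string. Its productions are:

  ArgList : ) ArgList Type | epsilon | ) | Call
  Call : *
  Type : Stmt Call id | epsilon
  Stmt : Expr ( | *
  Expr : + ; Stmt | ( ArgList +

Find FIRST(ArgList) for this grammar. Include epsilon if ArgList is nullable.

ArgList : ) ArgList Type contributes {)}.
ArgList : epsilon contributes epsilon.
ArgList : ) contributes {)}.
From ArgList : Call: add FIRST(Call) = { * }.
Union: FIRST(ArgList) = { ), *, epsilon }.

{ ), *, epsilon }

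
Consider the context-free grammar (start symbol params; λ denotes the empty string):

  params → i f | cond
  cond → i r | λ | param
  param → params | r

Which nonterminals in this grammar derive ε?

Directly nullable (have an λ-production): cond.
params → cond with every symbol nullable, so params is nullable.
param → params with every symbol nullable, so param is nullable.

{ cond, param, params }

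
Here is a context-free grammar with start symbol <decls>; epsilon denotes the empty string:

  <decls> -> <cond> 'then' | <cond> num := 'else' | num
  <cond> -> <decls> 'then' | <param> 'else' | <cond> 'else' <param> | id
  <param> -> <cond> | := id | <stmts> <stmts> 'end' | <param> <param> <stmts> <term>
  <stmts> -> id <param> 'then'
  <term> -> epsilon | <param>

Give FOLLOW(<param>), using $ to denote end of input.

{ 'else', 'then', :=, id, num }

In <cond> -> <param> 'else': add FIRST('else') = { 'else' }.
In <cond> -> <cond> 'else' <param>: <param> is at the end, add FOLLOW(<cond>) = { 'else', 'then', :=, id, num }.
In <param> -> <param> <param> <stmts> <term>: add FIRST(<param> <stmts> <term>) = { :=, id, num }.
In <param> -> <param> <param> <stmts> <term>: add FIRST(<stmts> <term>) = { id }.
In <stmts> -> id <param> 'then': add FIRST('then') = { 'then' }.
In <term> -> <param>: <param> is at the end, add FOLLOW(<term>) = { 'else', 'then', :=, id, num }.
Union: FOLLOW(<param>) = { 'else', 'then', :=, id, num }.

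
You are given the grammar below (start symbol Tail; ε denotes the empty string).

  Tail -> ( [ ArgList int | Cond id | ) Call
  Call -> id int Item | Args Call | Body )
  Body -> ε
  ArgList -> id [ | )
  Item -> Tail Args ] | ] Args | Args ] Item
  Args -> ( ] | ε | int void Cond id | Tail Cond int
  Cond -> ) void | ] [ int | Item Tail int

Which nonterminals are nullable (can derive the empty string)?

Directly nullable (have an ε-production): Body, Args.
No other nonterminal has a production whose RHS symbols are all nullable.

{ Args, Body }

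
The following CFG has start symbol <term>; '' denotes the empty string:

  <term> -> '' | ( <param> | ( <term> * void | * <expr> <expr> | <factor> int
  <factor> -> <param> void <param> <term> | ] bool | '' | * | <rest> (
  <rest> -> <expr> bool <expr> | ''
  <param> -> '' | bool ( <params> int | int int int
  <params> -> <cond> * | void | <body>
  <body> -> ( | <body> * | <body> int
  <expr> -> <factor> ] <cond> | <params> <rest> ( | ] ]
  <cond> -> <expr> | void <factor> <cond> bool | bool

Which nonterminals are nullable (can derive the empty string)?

Directly nullable (have an ''-production): <term>, <factor>, <rest>, <param>.
No other nonterminal has a production whose RHS symbols are all nullable.

{ <factor>, <param>, <rest>, <term> }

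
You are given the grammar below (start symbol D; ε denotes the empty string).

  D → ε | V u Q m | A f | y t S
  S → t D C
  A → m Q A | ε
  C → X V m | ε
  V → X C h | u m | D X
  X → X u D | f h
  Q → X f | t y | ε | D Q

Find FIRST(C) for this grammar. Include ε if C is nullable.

{ f, ε }

From C → X V m: add FIRST(X) = { f }.
C → ε contributes ε.
Union: FIRST(C) = { f, ε }.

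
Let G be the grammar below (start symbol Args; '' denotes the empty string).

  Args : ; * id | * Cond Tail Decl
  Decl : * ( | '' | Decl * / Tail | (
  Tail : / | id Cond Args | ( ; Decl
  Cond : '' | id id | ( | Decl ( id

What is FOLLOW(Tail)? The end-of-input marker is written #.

{ #, (, * }

In Args : * Cond Tail Decl: add FIRST(Decl)\{''} = { (, * }.
  Since Decl is nullable, also add FOLLOW(Args) = { #, (, * }.
In Decl : Decl * / Tail: Tail is at the end, add FOLLOW(Decl) = { #, (, * }.
Union: FOLLOW(Tail) = { #, (, * }.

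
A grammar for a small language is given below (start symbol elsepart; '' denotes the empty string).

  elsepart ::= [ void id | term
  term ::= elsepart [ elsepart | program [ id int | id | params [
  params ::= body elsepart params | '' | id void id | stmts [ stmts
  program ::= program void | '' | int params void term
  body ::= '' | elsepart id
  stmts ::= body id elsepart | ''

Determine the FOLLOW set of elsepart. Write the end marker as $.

elsepart is the start symbol, so $ ∈ FOLLOW(elsepart).
In term ::= elsepart [ elsepart: add FIRST([ elsepart) = { [ }.
In term ::= elsepart [ elsepart: elsepart is at the end, add FOLLOW(term) = { $, [, id, int, void }.
In params ::= body elsepart params: add FIRST(params)\{''} = { [, id, int, void }.
  Since params is nullable, also add FOLLOW(params) = { [, void }.
In body ::= elsepart id: add FIRST(id) = { id }.
In stmts ::= body id elsepart: elsepart is at the end, add FOLLOW(stmts) = { [, void }.
Union: FOLLOW(elsepart) = { $, [, id, int, void }.

{ $, [, id, int, void }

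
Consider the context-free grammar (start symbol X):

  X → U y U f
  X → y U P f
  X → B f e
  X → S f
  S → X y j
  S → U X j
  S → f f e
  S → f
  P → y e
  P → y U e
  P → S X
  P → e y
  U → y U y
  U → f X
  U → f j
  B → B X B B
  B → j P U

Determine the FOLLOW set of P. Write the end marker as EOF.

{ f, y }

In X → y U P f: add FIRST(f) = { f }.
In B → j P U: add FIRST(U) = { f, y }.
Union: FOLLOW(P) = { f, y }.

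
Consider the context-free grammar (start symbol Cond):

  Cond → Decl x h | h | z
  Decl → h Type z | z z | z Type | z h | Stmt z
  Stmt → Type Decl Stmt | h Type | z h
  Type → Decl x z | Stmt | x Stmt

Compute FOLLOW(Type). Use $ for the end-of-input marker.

{ h, x, z }

In Decl → h Type z: add FIRST(z) = { z }.
In Decl → z Type: Type is at the end, add FOLLOW(Decl) = { h, x, z }.
In Stmt → Type Decl Stmt: add FIRST(Decl Stmt) = { h, x, z }.
In Stmt → h Type: Type is at the end, add FOLLOW(Stmt) = { h, x, z }.
Union: FOLLOW(Type) = { h, x, z }.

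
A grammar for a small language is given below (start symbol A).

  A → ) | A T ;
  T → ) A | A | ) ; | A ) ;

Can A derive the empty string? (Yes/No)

No nonterminal in this grammar is nullable.
No production of A has an RHS whose symbols are all nullable, so A is not nullable.

No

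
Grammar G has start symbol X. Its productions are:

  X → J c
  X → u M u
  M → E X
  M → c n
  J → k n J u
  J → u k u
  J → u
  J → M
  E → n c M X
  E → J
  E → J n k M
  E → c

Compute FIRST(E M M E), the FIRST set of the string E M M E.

{ c, k, n, u }

Add FIRST(E) = { c, k, n, u }; E is not nullable, stop.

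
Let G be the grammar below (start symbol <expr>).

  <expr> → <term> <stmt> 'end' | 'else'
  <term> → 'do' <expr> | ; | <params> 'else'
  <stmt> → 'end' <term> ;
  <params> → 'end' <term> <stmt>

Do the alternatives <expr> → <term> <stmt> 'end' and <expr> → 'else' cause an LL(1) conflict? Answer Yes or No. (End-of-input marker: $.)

No

FIRST(<term> <stmt> 'end') = { 'do', 'end', ; } and FIRST('else') = { 'else' }.
The FIRST sets are disjoint and neither alternative is nullable — no conflict.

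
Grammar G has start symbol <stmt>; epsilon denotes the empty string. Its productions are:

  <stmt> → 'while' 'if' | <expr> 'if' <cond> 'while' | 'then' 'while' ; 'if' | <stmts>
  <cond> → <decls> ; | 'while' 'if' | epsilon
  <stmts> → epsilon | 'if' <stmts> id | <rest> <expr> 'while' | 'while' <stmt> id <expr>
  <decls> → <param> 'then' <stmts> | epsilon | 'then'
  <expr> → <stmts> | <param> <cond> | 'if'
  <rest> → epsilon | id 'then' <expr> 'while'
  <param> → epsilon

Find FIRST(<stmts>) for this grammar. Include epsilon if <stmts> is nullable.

{ 'if', 'then', 'while', ;, id, epsilon }

<stmts> → epsilon contributes epsilon.
<stmts> → 'if' <stmts> id contributes {'if'}.
From <stmts> → <rest> <expr> 'while': <rest>, <expr> nullable, take FIRST(<rest>) ∪ FIRST(<expr>) ∪ {'while'} = { 'if', 'then', 'while', ;, id }.
<stmts> → 'while' <stmt> id <expr> contributes {'while'}.
Union: FIRST(<stmts>) = { 'if', 'then', 'while', ;, id, epsilon }.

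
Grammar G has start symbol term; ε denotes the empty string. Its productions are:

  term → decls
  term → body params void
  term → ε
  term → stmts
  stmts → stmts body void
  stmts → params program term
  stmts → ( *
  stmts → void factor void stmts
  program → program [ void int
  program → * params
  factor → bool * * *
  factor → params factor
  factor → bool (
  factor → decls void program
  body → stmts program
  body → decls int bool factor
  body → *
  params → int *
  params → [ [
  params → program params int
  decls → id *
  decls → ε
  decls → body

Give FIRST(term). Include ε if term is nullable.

From term → decls: add FIRST(decls) = { (, *, [, id, int, void, ε } (including ε since decls is nullable).
From term → body params void: add FIRST(body) = { (, *, [, id, int, void }.
term → ε contributes ε.
From term → stmts: add FIRST(stmts) = { (, *, [, int, void }.
Union: FIRST(term) = { (, *, [, id, int, void, ε }.

{ (, *, [, id, int, void, ε }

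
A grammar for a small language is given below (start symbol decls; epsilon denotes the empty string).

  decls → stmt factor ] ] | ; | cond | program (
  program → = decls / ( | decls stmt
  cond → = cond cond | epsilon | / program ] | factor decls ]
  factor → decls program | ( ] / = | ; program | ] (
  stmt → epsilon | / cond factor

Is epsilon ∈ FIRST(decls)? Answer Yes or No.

decls → cond and each of cond is nullable, so decls ⇒* epsilon.

Yes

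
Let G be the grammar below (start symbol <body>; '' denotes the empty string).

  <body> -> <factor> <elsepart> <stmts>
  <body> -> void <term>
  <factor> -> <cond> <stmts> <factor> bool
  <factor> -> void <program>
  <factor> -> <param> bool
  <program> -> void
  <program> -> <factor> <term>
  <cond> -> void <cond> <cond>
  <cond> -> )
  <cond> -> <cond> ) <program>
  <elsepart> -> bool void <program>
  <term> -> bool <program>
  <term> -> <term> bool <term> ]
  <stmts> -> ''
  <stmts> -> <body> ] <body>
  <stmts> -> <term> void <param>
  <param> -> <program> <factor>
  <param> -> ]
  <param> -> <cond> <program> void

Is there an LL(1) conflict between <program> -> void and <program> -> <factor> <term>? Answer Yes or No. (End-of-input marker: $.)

Yes

FIRST(void) = { void } and FIRST(<factor> <term>) = { ), ], void }.
Both contain void, so the two alternatives are not disjoint — LL(1) conflict.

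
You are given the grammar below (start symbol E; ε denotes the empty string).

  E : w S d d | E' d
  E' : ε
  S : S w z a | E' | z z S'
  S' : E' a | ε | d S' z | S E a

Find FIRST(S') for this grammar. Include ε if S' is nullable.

From S' : E' a: E' nullable, take FIRST(E') ∪ {a} = { a }.
S' : ε contributes ε.
S' : d S' z contributes {d}.
From S' : S E a: S nullable, take FIRST(S) ∪ FIRST(E) = { d, w, z }.
Union: FIRST(S') = { a, d, w, z, ε }.

{ a, d, w, z, ε }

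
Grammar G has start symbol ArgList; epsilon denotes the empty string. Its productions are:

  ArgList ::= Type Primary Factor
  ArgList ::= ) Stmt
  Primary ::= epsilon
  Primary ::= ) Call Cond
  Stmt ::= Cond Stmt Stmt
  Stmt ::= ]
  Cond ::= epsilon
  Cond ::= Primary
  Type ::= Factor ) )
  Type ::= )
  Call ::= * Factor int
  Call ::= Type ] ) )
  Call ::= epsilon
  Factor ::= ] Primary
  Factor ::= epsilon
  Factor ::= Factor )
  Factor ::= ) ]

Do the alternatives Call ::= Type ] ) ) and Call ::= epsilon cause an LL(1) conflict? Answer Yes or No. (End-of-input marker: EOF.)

Yes

FIRST(Type ] ) )) = { ), ] } and FIRST(epsilon) = { epsilon }.
The second alternative is nullable and FOLLOW(Call) = { EOF, ), ], int } shares ) with FIRST of the first — conflict.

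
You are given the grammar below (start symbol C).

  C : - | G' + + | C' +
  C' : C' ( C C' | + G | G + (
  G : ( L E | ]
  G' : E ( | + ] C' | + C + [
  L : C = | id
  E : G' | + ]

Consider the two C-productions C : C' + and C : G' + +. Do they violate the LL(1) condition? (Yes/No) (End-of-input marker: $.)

Yes

FIRST(C' +) = { (, +, ] } and FIRST(G' + +) = { + }.
Both contain +, so the two alternatives are not disjoint — LL(1) conflict.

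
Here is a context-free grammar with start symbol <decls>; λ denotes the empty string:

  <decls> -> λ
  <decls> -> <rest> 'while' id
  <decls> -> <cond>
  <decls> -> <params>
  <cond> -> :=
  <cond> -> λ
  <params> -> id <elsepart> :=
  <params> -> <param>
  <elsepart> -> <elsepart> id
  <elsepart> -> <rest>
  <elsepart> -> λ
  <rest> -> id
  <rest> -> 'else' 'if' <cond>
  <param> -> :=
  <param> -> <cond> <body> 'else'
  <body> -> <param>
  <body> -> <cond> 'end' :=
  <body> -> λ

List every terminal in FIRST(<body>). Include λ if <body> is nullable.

{ 'else', 'end', :=, λ }

From <body> -> <param>: add FIRST(<param>) = { 'else', 'end', := }.
From <body> -> <cond> 'end' :=: <cond> nullable, take FIRST(<cond>) ∪ {'end'} = { 'end', := }.
<body> -> λ contributes λ.
Union: FIRST(<body>) = { 'else', 'end', :=, λ }.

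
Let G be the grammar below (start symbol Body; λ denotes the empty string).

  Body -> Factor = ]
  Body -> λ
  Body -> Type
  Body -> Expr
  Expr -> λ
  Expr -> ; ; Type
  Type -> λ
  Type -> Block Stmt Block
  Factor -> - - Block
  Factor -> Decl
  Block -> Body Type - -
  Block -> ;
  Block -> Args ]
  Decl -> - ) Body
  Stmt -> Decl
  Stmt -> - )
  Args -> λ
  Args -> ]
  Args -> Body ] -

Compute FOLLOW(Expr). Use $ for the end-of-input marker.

{ $, -, ;, =, ] }

In Body -> Expr: Expr is at the end, add FOLLOW(Body) = { $, -, ;, =, ] }.
Union: FOLLOW(Expr) = { $, -, ;, =, ] }.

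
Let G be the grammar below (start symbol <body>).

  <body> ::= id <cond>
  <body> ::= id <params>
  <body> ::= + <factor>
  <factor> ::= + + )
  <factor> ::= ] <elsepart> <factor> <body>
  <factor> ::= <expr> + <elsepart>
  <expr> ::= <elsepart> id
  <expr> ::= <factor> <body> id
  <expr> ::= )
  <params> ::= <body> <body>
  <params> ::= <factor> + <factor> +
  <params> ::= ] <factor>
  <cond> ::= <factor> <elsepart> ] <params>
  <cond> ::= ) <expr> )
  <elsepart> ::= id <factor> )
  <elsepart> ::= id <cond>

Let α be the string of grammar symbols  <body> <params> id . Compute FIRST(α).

Add FIRST(<body>) = { +, id }; <body> is not nullable, stop.

{ +, id }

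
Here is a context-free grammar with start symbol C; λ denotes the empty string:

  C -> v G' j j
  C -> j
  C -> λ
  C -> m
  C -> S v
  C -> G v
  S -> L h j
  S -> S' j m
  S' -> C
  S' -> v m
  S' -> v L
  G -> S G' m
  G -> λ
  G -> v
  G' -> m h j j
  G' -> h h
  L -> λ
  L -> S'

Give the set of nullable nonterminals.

{ C, G, L, S' }

Directly nullable (have an λ-production): C, G, L.
S' -> C with every symbol nullable, so S' is nullable.
No other nonterminal has a production whose RHS symbols are all nullable.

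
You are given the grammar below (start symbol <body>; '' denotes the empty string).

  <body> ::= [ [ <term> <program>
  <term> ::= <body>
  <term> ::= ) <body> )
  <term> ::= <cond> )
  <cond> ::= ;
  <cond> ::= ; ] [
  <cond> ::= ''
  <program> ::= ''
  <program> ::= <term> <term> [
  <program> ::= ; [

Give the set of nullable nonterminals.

{ <cond>, <program> }

Directly nullable (have an ''-production): <cond>, <program>.
No other nonterminal has a production whose RHS symbols are all nullable.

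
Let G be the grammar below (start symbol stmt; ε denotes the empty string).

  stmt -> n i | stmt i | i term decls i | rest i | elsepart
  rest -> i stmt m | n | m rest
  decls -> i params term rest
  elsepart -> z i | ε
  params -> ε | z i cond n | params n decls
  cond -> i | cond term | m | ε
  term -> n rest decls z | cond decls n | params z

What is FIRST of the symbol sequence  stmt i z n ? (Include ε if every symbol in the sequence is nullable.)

{ i, m, n, z }

Add FIRST(stmt)\{ε} = { i, m, n, z }; stmt is nullable, continue.
i is a terminal; add {i} and stop.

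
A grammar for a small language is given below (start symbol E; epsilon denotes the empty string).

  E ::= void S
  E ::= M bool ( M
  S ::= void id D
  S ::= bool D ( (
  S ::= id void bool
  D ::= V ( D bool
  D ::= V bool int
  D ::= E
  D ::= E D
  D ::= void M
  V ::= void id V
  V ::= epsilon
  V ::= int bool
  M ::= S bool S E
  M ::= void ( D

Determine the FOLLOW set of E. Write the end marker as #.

E is the start symbol, so # ∈ FOLLOW(E).
In D ::= E: E is at the end, add FOLLOW(D) = { #, (, bool, id, int, void }.
In D ::= E D: add FIRST(D) = { (, bool, id, int, void }.
In M ::= S bool S E: E is at the end, add FOLLOW(M) = { #, (, bool, id, int, void }.
Union: FOLLOW(E) = { #, (, bool, id, int, void }.

{ #, (, bool, id, int, void }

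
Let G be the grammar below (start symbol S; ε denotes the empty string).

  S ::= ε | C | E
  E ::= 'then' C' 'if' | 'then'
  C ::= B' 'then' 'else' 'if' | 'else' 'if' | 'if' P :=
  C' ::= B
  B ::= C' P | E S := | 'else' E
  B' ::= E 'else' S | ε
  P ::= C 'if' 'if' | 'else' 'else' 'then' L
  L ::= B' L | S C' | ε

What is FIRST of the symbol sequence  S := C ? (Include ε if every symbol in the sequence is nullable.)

{ 'else', 'if', 'then', := }

Add FIRST(S)\{ε} = { 'else', 'if', 'then' }; S is nullable, continue.
:= is a terminal; add {:=} and stop.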